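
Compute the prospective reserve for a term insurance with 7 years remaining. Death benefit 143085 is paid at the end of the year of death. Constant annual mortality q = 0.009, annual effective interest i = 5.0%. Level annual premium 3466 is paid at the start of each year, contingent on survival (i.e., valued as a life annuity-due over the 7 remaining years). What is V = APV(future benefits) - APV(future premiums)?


v = 1/(1+i) = 0.952381
APV(future benefits) per unit = sum_{k=0}^{6} k_p_x * q * v^(k+1) = 0.050781
APV(future benefits) = 143085 * 0.050781 = 7266.0655
Life annuity-due factor ä_{x:7} = sum_{k=0}^{6} k_p_x * v^k = 5.924504
APV(future premiums) = 3466 * 5.924504 = 20534.3305
V = 7266.0655 - 20534.3305
= -13268.265


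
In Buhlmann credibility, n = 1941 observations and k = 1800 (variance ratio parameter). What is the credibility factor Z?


Z = n / (n + k)
= 1941 / (1941 + 1800)
= 1941 / 3741
= 0.5188


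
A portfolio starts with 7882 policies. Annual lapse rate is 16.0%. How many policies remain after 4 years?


remaining = initial * (1 - lapse)^years
= 7882 * (1 - 0.16)^4
= 7882 * 0.497871
= 3924.2221


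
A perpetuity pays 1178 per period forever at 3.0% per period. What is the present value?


PV = PMT / i
= 1178 / 0.03
= 39266.6667


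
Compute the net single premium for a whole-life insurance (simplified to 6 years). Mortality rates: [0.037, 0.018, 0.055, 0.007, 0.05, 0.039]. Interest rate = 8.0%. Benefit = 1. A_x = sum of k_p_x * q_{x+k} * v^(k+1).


v = 0.925926
Year 0: k_p_x=1.0, q=0.037, term=0.034259
Year 1: k_p_x=0.963, q=0.018, term=0.014861
Year 2: k_p_x=0.945666, q=0.055, term=0.041289
Year 3: k_p_x=0.893654, q=0.007, term=0.004598
Year 4: k_p_x=0.887399, q=0.05, term=0.030197
Year 5: k_p_x=0.843029, q=0.039, term=0.020719
A_x = 0.1459


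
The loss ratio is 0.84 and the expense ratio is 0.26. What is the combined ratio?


Combined ratio = loss ratio + expense ratio
= 0.84 + 0.26
= 1.1


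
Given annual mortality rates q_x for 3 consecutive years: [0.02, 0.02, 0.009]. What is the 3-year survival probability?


p_k = 1 - q_k for each year
Survival = product of (1 - q_k)
= 0.98 * 0.98 * 0.991
= 0.9518


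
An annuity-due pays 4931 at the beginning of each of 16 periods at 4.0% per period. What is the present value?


PV_due = PMT * (1-(1+i)^(-n))/i * (1+i)
PV_immediate = 57457.4696
PV_due = 57457.4696 * 1.04
= 59755.7684


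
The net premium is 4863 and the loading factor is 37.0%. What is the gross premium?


Gross = net * (1 + loading)
= 4863 * (1 + 0.37)
= 4863 * 1.37
= 6662.31


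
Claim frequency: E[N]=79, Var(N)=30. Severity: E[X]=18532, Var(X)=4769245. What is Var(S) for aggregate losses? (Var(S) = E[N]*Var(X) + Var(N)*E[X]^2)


Var(S) = E[N]*Var(X) + Var(N)*E[X]^2
= 79*4769245 + 30*18532^2
= 376770355 + 10303050720
= 1.0680e+10


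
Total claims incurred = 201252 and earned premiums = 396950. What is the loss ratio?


Loss ratio = claims / premiums
= 201252 / 396950
= 0.507


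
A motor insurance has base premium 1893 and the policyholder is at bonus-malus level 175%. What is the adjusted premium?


adjusted = base * BM_level / 100
= 1893 * 175 / 100
= 1893 * 1.75
= 3312.75


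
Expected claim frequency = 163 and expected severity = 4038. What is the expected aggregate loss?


E[S] = E[N] * E[X]
= 163 * 4038
= 658194


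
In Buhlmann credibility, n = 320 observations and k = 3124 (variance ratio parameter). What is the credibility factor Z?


Z = n / (n + k)
= 320 / (320 + 3124)
= 320 / 3444
= 0.0929


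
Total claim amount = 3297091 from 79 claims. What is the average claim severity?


severity = total / number
= 3297091 / 79
= 41735.3291


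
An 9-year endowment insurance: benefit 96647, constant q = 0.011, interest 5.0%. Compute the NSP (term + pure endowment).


Term component = 7258.3066
Pure endowment = 9_p_x * v^9 * benefit = 0.905246 * 0.644609 * 96647 = 56396.3907
NSP = 63654.6973


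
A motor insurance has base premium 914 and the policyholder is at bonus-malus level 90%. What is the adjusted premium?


adjusted = base * BM_level / 100
= 914 * 90 / 100
= 914 * 0.9
= 822.6


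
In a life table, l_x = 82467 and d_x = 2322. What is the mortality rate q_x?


q_x = d_x / l_x
= 2322 / 82467
= 0.0282


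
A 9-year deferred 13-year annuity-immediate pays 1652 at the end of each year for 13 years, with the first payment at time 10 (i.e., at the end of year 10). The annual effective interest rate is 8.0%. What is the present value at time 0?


PV at time 9 of the 13-year annuity-immediate:
a_n = 1652 * (1-(1+0.08)^(-13))/0.08 = 13057.0379
Discount back 9 years to time 0:
PV = 13057.0379 * (1+0.08)^(-9)
= 13057.0379 * 0.500249
= 6531.7697


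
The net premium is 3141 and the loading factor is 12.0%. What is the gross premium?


Gross = net * (1 + loading)
= 3141 * (1 + 0.12)
= 3141 * 1.12
= 3517.92


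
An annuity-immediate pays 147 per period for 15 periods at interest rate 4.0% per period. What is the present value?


PV = PMT * (1 - (1+i)^(-n)) / i
= 147 * (1 - (1+0.04)^(-15)) / 0.04
= 147 * (1 - 0.555265) / 0.04
= 147 * 11.118387
= 1634.403


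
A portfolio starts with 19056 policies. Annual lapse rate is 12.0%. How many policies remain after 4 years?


remaining = initial * (1 - lapse)^years
= 19056 * (1 - 0.12)^4
= 19056 * 0.599695
= 11427.7948


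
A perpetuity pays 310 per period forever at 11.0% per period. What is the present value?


PV = PMT / i
= 310 / 0.11
= 2818.1818


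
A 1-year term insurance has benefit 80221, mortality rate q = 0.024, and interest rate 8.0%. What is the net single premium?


NSP = benefit * q * v
v = 1/(1+i) = 0.925926
NSP = 80221 * 0.024 * 0.925926
= 1782.6889


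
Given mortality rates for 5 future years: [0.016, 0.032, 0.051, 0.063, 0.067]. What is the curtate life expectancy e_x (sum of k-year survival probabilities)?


e_x = sum_{k=1}^{n} k_p_x
k_p_x values:
  1_p_x = 0.984
  2_p_x = 0.952512
  3_p_x = 0.903934
  4_p_x = 0.846986
  5_p_x = 0.790238
e_x = 4.4777


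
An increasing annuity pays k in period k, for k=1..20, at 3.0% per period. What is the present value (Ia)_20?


(Ia)_n = sum_{k=1}^{n} k * v^k, v = 1/(1+i)
v = 0.970874
Sum computed term by term:
(Ia)_20 = 141.6761


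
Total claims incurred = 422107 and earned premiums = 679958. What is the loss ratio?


Loss ratio = claims / premiums
= 422107 / 679958
= 0.6208


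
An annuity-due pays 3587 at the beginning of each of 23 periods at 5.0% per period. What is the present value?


PV_due = PMT * (1-(1+i)^(-n))/i * (1+i)
PV_immediate = 48383.5145
PV_due = 48383.5145 * 1.05
= 50802.6902


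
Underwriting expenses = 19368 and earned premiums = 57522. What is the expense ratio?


Expense ratio = expenses / premiums
= 19368 / 57522
= 0.3367


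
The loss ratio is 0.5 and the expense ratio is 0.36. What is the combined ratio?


Combined ratio = loss ratio + expense ratio
= 0.5 + 0.36
= 0.86


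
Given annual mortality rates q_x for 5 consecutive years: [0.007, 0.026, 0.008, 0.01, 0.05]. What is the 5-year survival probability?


p_k = 1 - q_k for each year
Survival = product of (1 - q_k)
= 0.993 * 0.974 * 0.992 * 0.99 * 0.95
= 0.9024


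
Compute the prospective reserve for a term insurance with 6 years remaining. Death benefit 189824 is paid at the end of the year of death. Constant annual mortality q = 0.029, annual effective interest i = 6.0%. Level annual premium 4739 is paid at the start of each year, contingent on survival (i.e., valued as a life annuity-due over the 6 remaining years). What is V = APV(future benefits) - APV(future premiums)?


v = 1/(1+i) = 0.943396
APV(future benefits) per unit = sum_{k=0}^{5} k_p_x * q * v^(k+1) = 0.133317
APV(future benefits) = 189824 * 0.133317 = 25306.8103
Life annuity-due factor ä_{x:6} = sum_{k=0}^{5} k_p_x * v^k = 4.872975
APV(future premiums) = 4739 * 4.872975 = 23093.0271
V = 25306.8103 - 23093.0271
= 2213.7832


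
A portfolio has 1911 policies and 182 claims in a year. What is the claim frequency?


frequency = claims / policies
= 182 / 1911
= 0.0952


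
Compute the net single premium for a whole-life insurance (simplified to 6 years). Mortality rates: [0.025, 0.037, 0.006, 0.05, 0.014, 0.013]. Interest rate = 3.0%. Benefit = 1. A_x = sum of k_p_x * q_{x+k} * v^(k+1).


v = 0.970874
Year 0: k_p_x=1.0, q=0.025, term=0.024272
Year 1: k_p_x=0.975, q=0.037, term=0.034004
Year 2: k_p_x=0.938925, q=0.006, term=0.005155
Year 3: k_p_x=0.933291, q=0.05, term=0.041461
Year 4: k_p_x=0.886627, q=0.014, term=0.010707
Year 5: k_p_x=0.874214, q=0.013, term=0.009518
A_x = 0.1251


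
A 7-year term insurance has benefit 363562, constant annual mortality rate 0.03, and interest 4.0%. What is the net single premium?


NSP = benefit * sum_{k=0}^{n-1} k_p_x * q * v^(k+1)
With constant q=0.03, v=0.961538
Sum = 0.165428
NSP = 363562 * 0.165428
= 60143.4556


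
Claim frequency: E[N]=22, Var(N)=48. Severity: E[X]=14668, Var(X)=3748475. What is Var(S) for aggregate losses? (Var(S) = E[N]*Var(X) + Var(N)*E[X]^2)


Var(S) = E[N]*Var(X) + Var(N)*E[X]^2
= 22*3748475 + 48*14668^2
= 82466450 + 10327210752
= 1.0410e+10


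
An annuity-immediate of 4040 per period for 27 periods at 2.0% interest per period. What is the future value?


FV = PMT * ((1+i)^n - 1) / i
= 4040 * ((1.02)^27 - 1) / 0.02
= 4040 * (1.706886 - 1) / 0.02
= 142791.0683


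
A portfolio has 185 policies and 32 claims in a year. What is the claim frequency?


frequency = claims / policies
= 32 / 185
= 0.173


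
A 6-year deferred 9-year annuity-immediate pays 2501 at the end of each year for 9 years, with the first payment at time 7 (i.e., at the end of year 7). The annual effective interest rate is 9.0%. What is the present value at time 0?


PV at time 6 of the 9-year annuity-immediate:
a_n = 2501 * (1-(1+0.09)^(-9))/0.09 = 14994.1125
Discount back 6 years to time 0:
PV = 14994.1125 * (1+0.09)^(-6)
= 14994.1125 * 0.596267
= 8940.4994


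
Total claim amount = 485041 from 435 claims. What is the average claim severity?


severity = total / number
= 485041 / 435
= 1115.0368


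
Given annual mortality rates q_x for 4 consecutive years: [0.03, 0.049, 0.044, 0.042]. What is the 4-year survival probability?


p_k = 1 - q_k for each year
Survival = product of (1 - q_k)
= 0.97 * 0.951 * 0.956 * 0.958
= 0.8448


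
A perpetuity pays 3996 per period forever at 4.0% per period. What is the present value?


PV = PMT / i
= 3996 / 0.04
= 99900.0


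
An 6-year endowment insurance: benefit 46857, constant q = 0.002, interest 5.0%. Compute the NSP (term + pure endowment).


Term component = 473.4261
Pure endowment = 6_p_x * v^6 * benefit = 0.98806 * 0.746215 * 46857 = 34547.9222
NSP = 35021.3483


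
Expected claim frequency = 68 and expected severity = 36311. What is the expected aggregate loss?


E[S] = E[N] * E[X]
= 68 * 36311
= 2.4691e+06


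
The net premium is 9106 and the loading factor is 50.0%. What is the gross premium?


Gross = net * (1 + loading)
= 9106 * (1 + 0.5)
= 9106 * 1.5
= 13659.0


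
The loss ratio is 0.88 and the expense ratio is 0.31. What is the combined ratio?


Combined ratio = loss ratio + expense ratio
= 0.88 + 0.31
= 1.19


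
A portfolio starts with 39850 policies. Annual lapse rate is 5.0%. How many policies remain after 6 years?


remaining = initial * (1 - lapse)^years
= 39850 * (1 - 0.05)^6
= 39850 * 0.735092
= 29293.4118


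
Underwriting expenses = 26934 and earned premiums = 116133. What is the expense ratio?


Expense ratio = expenses / premiums
= 26934 / 116133
= 0.2319


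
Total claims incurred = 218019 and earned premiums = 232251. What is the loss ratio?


Loss ratio = claims / premiums
= 218019 / 232251
= 0.9387


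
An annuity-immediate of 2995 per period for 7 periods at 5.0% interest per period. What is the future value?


FV = PMT * ((1+i)^n - 1) / i
= 2995 * ((1.05)^7 - 1) / 0.05
= 2995 * (1.4071 - 1) / 0.05
= 24385.3153


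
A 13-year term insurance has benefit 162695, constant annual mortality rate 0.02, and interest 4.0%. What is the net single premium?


NSP = benefit * sum_{k=0}^{n-1} k_p_x * q * v^(k+1)
With constant q=0.02, v=0.961538
Sum = 0.179382
NSP = 162695 * 0.179382
= 29184.5047


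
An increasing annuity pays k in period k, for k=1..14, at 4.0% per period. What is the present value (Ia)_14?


(Ia)_n = sum_{k=1}^{n} k * v^k, v = 1/(1+i)
v = 0.961538
Sum computed term by term:
(Ia)_14 = 72.5249


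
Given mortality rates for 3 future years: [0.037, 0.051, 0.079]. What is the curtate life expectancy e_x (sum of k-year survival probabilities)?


e_x = sum_{k=1}^{n} k_p_x
k_p_x values:
  1_p_x = 0.963
  2_p_x = 0.913887
  3_p_x = 0.84169
e_x = 2.7186


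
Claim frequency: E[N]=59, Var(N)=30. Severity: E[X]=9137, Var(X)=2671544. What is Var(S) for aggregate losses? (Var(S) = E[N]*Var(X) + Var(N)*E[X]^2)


Var(S) = E[N]*Var(X) + Var(N)*E[X]^2
= 59*2671544 + 30*9137^2
= 157621096 + 2504543070
= 2.6622e+09


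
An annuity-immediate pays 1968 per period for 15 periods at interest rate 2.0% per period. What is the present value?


PV = PMT * (1 - (1+i)^(-n)) / i
= 1968 * (1 - (1+0.02)^(-15)) / 0.02
= 1968 * (1 - 0.743015) / 0.02
= 1968 * 12.849264
= 25287.3506


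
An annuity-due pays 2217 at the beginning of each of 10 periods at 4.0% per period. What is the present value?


PV_due = PMT * (1-(1+i)^(-n))/i * (1+i)
PV_immediate = 17981.8559
PV_due = 17981.8559 * 1.04
= 18701.1302


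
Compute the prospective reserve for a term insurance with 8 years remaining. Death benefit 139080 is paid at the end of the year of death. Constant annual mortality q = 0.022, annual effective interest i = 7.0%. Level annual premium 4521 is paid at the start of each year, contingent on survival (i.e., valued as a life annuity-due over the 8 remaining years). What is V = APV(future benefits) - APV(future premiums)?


v = 1/(1+i) = 0.934579
APV(future benefits) per unit = sum_{k=0}^{7} k_p_x * q * v^(k+1) = 0.122644
APV(future benefits) = 139080 * 0.122644 = 17057.3232
Life annuity-due factor ä_{x:8} = sum_{k=0}^{7} k_p_x * v^k = 5.964957
APV(future premiums) = 4521 * 5.964957 = 26967.569
V = 17057.3232 - 26967.569
= -9910.2459


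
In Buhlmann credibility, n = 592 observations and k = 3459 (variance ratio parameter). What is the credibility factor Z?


Z = n / (n + k)
= 592 / (592 + 3459)
= 592 / 4051
= 0.1461


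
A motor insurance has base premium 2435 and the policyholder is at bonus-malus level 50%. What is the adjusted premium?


adjusted = base * BM_level / 100
= 2435 * 50 / 100
= 2435 * 0.5
= 1217.5


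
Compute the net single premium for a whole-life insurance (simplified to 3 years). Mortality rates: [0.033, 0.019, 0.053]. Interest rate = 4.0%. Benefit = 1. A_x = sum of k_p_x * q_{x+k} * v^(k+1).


v = 0.961538
Year 0: k_p_x=1.0, q=0.033, term=0.031731
Year 1: k_p_x=0.967, q=0.019, term=0.016987
Year 2: k_p_x=0.948627, q=0.053, term=0.044696
A_x = 0.0934


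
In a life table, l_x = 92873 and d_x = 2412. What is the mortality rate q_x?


q_x = d_x / l_x
= 2412 / 92873
= 0.026


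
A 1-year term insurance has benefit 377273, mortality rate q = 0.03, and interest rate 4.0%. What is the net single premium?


NSP = benefit * q * v
v = 1/(1+i) = 0.961538
NSP = 377273 * 0.03 * 0.961538
= 10882.875


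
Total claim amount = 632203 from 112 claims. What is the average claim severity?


severity = total / number
= 632203 / 112
= 5644.6696


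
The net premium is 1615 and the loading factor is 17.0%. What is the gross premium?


Gross = net * (1 + loading)
= 1615 * (1 + 0.17)
= 1615 * 1.17
= 1889.55


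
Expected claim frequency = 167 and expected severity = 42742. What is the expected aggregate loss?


E[S] = E[N] * E[X]
= 167 * 42742
= 7.1379e+06


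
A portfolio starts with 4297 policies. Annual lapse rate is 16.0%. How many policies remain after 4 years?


remaining = initial * (1 - lapse)^years
= 4297 * (1 - 0.16)^4
= 4297 * 0.497871
= 2139.3532


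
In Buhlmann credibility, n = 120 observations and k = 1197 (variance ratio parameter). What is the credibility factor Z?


Z = n / (n + k)
= 120 / (120 + 1197)
= 120 / 1317
= 0.0911


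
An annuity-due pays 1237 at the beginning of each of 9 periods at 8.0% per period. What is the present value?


PV_due = PMT * (1-(1+i)^(-n))/i * (1+i)
PV_immediate = 7727.4003
PV_due = 7727.4003 * 1.08
= 8345.5924


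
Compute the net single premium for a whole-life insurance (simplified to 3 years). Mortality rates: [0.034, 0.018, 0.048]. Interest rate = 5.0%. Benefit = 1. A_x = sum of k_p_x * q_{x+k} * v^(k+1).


v = 0.952381
Year 0: k_p_x=1.0, q=0.034, term=0.032381
Year 1: k_p_x=0.966, q=0.018, term=0.015771
Year 2: k_p_x=0.948612, q=0.048, term=0.039333
A_x = 0.0875


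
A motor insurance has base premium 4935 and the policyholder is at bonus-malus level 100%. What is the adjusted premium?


adjusted = base * BM_level / 100
= 4935 * 100 / 100
= 4935 * 1.0
= 4935.0


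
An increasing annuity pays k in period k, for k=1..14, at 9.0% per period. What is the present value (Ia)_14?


(Ia)_n = sum_{k=1}^{n} k * v^k, v = 1/(1+i)
v = 0.917431
Sum computed term by term:
(Ia)_14 = 47.7495


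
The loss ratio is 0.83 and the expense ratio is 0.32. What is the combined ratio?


Combined ratio = loss ratio + expense ratio
= 0.83 + 0.32
= 1.15


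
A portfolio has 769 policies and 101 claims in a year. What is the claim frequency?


frequency = claims / policies
= 101 / 769
= 0.1313


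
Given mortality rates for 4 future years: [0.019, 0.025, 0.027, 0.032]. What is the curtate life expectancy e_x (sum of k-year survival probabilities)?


e_x = sum_{k=1}^{n} k_p_x
k_p_x values:
  1_p_x = 0.981
  2_p_x = 0.956475
  3_p_x = 0.93065
  4_p_x = 0.900869
e_x = 3.769


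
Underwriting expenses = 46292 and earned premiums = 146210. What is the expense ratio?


Expense ratio = expenses / premiums
= 46292 / 146210
= 0.3166


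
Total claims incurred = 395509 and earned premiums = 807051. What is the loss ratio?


Loss ratio = claims / premiums
= 395509 / 807051
= 0.4901


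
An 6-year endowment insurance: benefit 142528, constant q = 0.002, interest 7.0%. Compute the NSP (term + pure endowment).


Term component = 1352.4878
Pure endowment = 6_p_x * v^6 * benefit = 0.98806 * 0.666342 * 142528 = 93838.4386
NSP = 95190.9264


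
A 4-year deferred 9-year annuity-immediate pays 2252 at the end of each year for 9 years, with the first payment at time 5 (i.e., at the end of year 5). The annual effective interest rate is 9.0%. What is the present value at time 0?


PV at time 4 of the 9-year annuity-immediate:
a_n = 2252 * (1-(1+0.09)^(-9))/0.09 = 13501.296
Discount back 4 years to time 0:
PV = 13501.296 * (1+0.09)^(-4)
= 13501.296 * 0.708425
= 9564.6585


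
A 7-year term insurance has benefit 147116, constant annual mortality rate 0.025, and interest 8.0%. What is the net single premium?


NSP = benefit * sum_{k=0}^{n-1} k_p_x * q * v^(k+1)
With constant q=0.025, v=0.925926
Sum = 0.121732
NSP = 147116 * 0.121732
= 17908.6881


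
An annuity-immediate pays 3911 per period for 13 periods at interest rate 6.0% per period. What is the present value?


PV = PMT * (1 - (1+i)^(-n)) / i
= 3911 * (1 - (1+0.06)^(-13)) / 0.06
= 3911 * (1 - 0.468839) / 0.06
= 3911 * 8.852683
= 34622.8431


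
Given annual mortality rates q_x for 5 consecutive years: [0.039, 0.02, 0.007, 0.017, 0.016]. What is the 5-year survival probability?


p_k = 1 - q_k for each year
Survival = product of (1 - q_k)
= 0.961 * 0.98 * 0.993 * 0.983 * 0.984
= 0.9046


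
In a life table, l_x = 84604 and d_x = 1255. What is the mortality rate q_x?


q_x = d_x / l_x
= 1255 / 84604
= 0.0148


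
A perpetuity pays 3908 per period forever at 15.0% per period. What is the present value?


PV = PMT / i
= 3908 / 0.15
= 26053.3333


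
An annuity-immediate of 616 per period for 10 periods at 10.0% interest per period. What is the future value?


FV = PMT * ((1+i)^n - 1) / i
= 616 * ((1.1)^10 - 1) / 0.1
= 616 * (2.593742 - 1) / 0.1
= 9817.4536


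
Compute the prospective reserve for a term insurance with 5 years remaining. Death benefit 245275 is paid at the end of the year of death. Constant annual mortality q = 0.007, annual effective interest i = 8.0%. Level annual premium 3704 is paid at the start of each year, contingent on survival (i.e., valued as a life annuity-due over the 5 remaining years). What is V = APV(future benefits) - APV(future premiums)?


v = 1/(1+i) = 0.925926
APV(future benefits) per unit = sum_{k=0}^{4} k_p_x * q * v^(k+1) = 0.02759
APV(future benefits) = 245275 * 0.02759 = 6767.1722
Life annuity-due factor ä_{x:5} = sum_{k=0}^{4} k_p_x * v^k = 4.256765
APV(future premiums) = 3704 * 4.256765 = 15767.0569
V = 6767.1722 - 15767.0569
= -8999.8847


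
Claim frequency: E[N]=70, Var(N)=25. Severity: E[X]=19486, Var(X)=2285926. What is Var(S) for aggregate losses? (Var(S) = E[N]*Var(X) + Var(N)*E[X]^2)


Var(S) = E[N]*Var(X) + Var(N)*E[X]^2
= 70*2285926 + 25*19486^2
= 160014820 + 9492604900
= 9.6526e+09


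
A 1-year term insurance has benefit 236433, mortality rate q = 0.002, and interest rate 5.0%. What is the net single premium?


NSP = benefit * q * v
v = 1/(1+i) = 0.952381
NSP = 236433 * 0.002 * 0.952381
= 450.3486


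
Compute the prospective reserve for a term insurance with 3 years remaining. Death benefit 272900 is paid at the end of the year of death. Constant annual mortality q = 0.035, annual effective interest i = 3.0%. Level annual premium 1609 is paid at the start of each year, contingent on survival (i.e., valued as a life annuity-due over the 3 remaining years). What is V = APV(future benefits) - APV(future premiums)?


v = 1/(1+i) = 0.970874
APV(future benefits) per unit = sum_{k=0}^{2} k_p_x * q * v^(k+1) = 0.095644
APV(future benefits) = 272900 * 0.095644 = 26101.2086
Life annuity-due factor ä_{x:3} = sum_{k=0}^{2} k_p_x * v^k = 2.814662
APV(future premiums) = 1609 * 2.814662 = 4528.7913
V = 26101.2086 - 4528.7913
= 21572.4173


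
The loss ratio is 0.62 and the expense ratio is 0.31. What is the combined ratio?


Combined ratio = loss ratio + expense ratio
= 0.62 + 0.31
= 0.93


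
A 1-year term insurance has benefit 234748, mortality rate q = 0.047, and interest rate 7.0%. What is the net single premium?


NSP = benefit * q * v
v = 1/(1+i) = 0.934579
NSP = 234748 * 0.047 * 0.934579
= 10311.3607


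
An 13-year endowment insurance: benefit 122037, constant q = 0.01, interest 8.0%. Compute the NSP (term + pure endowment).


Term component = 9184.4686
Pure endowment = 13_p_x * v^13 * benefit = 0.877521 * 0.367698 * 122037 = 39376.7829
NSP = 48561.2515


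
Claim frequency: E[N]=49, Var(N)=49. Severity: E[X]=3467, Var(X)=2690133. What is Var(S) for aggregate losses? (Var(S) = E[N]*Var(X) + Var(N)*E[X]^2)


Var(S) = E[N]*Var(X) + Var(N)*E[X]^2
= 49*2690133 + 49*3467^2
= 131816517 + 588984361
= 7.2080e+08


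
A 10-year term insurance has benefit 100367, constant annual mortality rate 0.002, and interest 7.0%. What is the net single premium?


NSP = benefit * sum_{k=0}^{n-1} k_p_x * q * v^(k+1)
With constant q=0.002, v=0.934579
Sum = 0.013937
NSP = 100367 * 0.013937
= 1398.8


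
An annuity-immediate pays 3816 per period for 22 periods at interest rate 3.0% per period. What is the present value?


PV = PMT * (1 - (1+i)^(-n)) / i
= 3816 * (1 - (1+0.03)^(-22)) / 0.03
= 3816 * (1 - 0.521893) / 0.03
= 3816 * 15.936917
= 60815.2739


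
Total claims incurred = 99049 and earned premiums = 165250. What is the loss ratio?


Loss ratio = claims / premiums
= 99049 / 165250
= 0.5994


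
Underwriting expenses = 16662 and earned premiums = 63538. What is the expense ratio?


Expense ratio = expenses / premiums
= 16662 / 63538
= 0.2622


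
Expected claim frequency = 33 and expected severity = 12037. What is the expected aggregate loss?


E[S] = E[N] * E[X]
= 33 * 12037
= 397221


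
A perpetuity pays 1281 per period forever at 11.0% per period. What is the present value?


PV = PMT / i
= 1281 / 0.11
= 11645.4545


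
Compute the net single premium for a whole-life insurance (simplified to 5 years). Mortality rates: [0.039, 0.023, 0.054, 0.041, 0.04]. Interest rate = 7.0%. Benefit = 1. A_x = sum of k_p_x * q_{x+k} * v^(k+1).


v = 0.934579
Year 0: k_p_x=1.0, q=0.039, term=0.036449
Year 1: k_p_x=0.961, q=0.023, term=0.019306
Year 2: k_p_x=0.938897, q=0.054, term=0.041387
Year 3: k_p_x=0.888197, q=0.041, term=0.027782
Year 4: k_p_x=0.851781, q=0.04, term=0.024292
A_x = 0.1492


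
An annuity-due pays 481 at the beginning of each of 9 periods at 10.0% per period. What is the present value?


PV_due = PMT * (1-(1+i)^(-n))/i * (1+i)
PV_immediate = 2770.0905
PV_due = 2770.0905 * 1.1
= 3047.0995


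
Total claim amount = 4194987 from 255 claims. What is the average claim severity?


severity = total / number
= 4194987 / 255
= 16450.9294


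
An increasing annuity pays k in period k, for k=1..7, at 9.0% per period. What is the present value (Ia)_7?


(Ia)_n = sum_{k=1}^{n} k * v^k, v = 1/(1+i)
v = 0.917431
Sum computed term by term:
(Ia)_7 = 18.4075


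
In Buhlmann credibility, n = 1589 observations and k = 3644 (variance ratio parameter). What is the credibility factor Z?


Z = n / (n + k)
= 1589 / (1589 + 3644)
= 1589 / 5233
= 0.3036


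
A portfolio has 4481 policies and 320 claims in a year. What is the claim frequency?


frequency = claims / policies
= 320 / 4481
= 0.0714


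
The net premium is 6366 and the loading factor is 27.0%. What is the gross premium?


Gross = net * (1 + loading)
= 6366 * (1 + 0.27)
= 6366 * 1.27
= 8084.82


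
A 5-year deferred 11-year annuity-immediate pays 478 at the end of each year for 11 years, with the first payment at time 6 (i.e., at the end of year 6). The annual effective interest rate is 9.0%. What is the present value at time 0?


PV at time 5 of the 11-year annuity-immediate:
a_n = 478 * (1-(1+0.09)^(-11))/0.09 = 3252.8811
Discount back 5 years to time 0:
PV = 3252.8811 * (1+0.09)^(-5)
= 3252.8811 * 0.649931
= 2114.1495


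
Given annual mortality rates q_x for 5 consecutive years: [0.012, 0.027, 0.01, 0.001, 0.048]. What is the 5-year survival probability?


p_k = 1 - q_k for each year
Survival = product of (1 - q_k)
= 0.988 * 0.973 * 0.99 * 0.999 * 0.952
= 0.9051


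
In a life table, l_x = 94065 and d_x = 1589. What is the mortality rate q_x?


q_x = d_x / l_x
= 1589 / 94065
= 0.0169


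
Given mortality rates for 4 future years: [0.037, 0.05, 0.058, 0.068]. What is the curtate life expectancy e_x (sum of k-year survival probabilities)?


e_x = sum_{k=1}^{n} k_p_x
k_p_x values:
  1_p_x = 0.963
  2_p_x = 0.91485
  3_p_x = 0.861789
  4_p_x = 0.803187
e_x = 3.5428


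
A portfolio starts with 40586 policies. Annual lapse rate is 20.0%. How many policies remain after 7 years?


remaining = initial * (1 - lapse)^years
= 40586 * (1 - 0.2)^7
= 40586 * 0.209715
= 8511.5011


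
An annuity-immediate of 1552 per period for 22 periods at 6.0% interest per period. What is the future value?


FV = PMT * ((1+i)^n - 1) / i
= 1552 * ((1.06)^22 - 1) / 0.06
= 1552 * (3.603537 - 1) / 0.06
= 67344.8345


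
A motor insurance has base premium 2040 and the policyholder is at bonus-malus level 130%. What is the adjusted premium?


adjusted = base * BM_level / 100
= 2040 * 130 / 100
= 2040 * 1.3
= 2652.0


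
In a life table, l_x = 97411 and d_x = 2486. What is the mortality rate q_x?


q_x = d_x / l_x
= 2486 / 97411
= 0.0255


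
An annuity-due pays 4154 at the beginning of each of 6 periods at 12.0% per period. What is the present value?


PV_due = PMT * (1-(1+i)^(-n))/i * (1+i)
PV_immediate = 17078.786
PV_due = 17078.786 * 1.12
= 19128.2403


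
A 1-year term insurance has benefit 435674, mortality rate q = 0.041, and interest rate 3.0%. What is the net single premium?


NSP = benefit * q * v
v = 1/(1+i) = 0.970874
NSP = 435674 * 0.041 * 0.970874
= 17342.3631


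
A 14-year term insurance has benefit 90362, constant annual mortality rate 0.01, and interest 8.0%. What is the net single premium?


NSP = benefit * sum_{k=0}^{n-1} k_p_x * q * v^(k+1)
With constant q=0.01, v=0.925926
Sum = 0.078247
NSP = 90362 * 0.078247
= 7070.5845


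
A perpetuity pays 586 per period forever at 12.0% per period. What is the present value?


PV = PMT / i
= 586 / 0.12
= 4883.3333


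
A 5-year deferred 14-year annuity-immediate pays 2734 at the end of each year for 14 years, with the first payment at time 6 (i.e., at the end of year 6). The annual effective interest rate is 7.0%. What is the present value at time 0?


PV at time 5 of the 14-year annuity-immediate:
a_n = 2734 * (1-(1+0.07)^(-14))/0.07 = 23910.1095
Discount back 5 years to time 0:
PV = 23910.1095 * (1+0.07)^(-5)
= 23910.1095 * 0.712986
= 17047.5776


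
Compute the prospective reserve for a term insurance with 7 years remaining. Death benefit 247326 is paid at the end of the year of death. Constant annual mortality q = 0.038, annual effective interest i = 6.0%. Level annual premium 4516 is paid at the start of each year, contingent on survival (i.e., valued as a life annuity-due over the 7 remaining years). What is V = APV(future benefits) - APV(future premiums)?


v = 1/(1+i) = 0.943396
APV(future benefits) per unit = sum_{k=0}^{6} k_p_x * q * v^(k+1) = 0.191129
APV(future benefits) = 247326 * 0.191129 = 47271.0816
Life annuity-due factor ä_{x:7} = sum_{k=0}^{6} k_p_x * v^k = 5.331483
APV(future premiums) = 4516 * 5.331483 = 24076.9776
V = 47271.0816 - 24076.9776
= 23194.1041


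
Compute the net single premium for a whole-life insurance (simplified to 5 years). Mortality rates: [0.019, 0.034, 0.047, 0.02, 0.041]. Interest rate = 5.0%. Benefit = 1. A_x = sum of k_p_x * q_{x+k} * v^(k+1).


v = 0.952381
Year 0: k_p_x=1.0, q=0.019, term=0.018095
Year 1: k_p_x=0.981, q=0.034, term=0.030253
Year 2: k_p_x=0.947646, q=0.047, term=0.038475
Year 3: k_p_x=0.903107, q=0.02, term=0.01486
Year 4: k_p_x=0.885045, q=0.041, term=0.028432
A_x = 0.1301


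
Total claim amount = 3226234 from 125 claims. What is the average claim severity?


severity = total / number
= 3226234 / 125
= 25809.872


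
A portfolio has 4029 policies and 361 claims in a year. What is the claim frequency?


frequency = claims / policies
= 361 / 4029
= 0.0896


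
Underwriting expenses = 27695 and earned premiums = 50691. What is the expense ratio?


Expense ratio = expenses / premiums
= 27695 / 50691
= 0.5463


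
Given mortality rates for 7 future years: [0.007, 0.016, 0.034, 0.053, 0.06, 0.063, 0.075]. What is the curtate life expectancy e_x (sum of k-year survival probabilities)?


e_x = sum_{k=1}^{n} k_p_x
k_p_x values:
  1_p_x = 0.993
  2_p_x = 0.977112
  3_p_x = 0.94389
  4_p_x = 0.893864
  5_p_x = 0.840232
  6_p_x = 0.787298
  7_p_x = 0.72825
e_x = 6.1636


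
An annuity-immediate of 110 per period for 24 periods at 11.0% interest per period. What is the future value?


FV = PMT * ((1+i)^n - 1) / i
= 110 * ((1.11)^24 - 1) / 0.11
= 110 * (12.239157 - 1) / 0.11
= 11239.1566


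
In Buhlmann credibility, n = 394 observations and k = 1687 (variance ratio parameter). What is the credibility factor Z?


Z = n / (n + k)
= 394 / (394 + 1687)
= 394 / 2081
= 0.1893


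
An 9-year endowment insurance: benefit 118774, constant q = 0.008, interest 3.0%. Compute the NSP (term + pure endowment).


Term component = 7177.2507
Pure endowment = 9_p_x * v^9 * benefit = 0.930262 * 0.766417 * 118774 = 84682.0591
NSP = 91859.3098


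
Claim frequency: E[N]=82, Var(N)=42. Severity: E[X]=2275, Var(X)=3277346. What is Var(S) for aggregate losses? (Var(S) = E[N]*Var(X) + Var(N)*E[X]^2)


Var(S) = E[N]*Var(X) + Var(N)*E[X]^2
= 82*3277346 + 42*2275^2
= 268742372 + 217376250
= 4.8612e+08


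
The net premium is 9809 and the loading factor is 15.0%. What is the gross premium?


Gross = net * (1 + loading)
= 9809 * (1 + 0.15)
= 9809 * 1.15
= 11280.35


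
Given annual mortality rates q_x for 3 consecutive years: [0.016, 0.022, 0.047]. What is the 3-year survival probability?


p_k = 1 - q_k for each year
Survival = product of (1 - q_k)
= 0.984 * 0.978 * 0.953
= 0.9171


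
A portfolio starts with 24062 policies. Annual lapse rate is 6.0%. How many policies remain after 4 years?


remaining = initial * (1 - lapse)^years
= 24062 * (1 - 0.06)^4
= 24062 * 0.780749
= 18786.3815


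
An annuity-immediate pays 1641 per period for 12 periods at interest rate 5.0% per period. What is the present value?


PV = PMT * (1 - (1+i)^(-n)) / i
= 1641 * (1 - (1+0.05)^(-12)) / 0.05
= 1641 * (1 - 0.556837) / 0.05
= 1641 * 8.863252
= 14544.5959


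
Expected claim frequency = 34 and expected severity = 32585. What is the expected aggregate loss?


E[S] = E[N] * E[X]
= 34 * 32585
= 1.1079e+06


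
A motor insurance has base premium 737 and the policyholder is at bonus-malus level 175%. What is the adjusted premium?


adjusted = base * BM_level / 100
= 737 * 175 / 100
= 737 * 1.75
= 1289.75


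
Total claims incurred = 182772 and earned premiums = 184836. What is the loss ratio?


Loss ratio = claims / premiums
= 182772 / 184836
= 0.9888


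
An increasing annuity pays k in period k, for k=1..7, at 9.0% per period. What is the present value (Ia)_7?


(Ia)_n = sum_{k=1}^{n} k * v^k, v = 1/(1+i)
v = 0.917431
Sum computed term by term:
(Ia)_7 = 18.4075


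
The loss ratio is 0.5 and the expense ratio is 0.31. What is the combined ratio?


Combined ratio = loss ratio + expense ratio
= 0.5 + 0.31
= 0.81


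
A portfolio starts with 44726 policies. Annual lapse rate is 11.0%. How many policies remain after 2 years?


remaining = initial * (1 - lapse)^years
= 44726 * (1 - 0.11)^2
= 44726 * 0.7921
= 35427.4646


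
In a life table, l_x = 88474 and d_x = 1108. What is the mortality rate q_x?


q_x = d_x / l_x
= 1108 / 88474
= 0.0125


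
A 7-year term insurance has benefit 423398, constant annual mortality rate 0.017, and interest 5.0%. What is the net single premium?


NSP = benefit * sum_{k=0}^{n-1} k_p_x * q * v^(k+1)
With constant q=0.017, v=0.952381
Sum = 0.093804
NSP = 423398 * 0.093804
= 39716.2814


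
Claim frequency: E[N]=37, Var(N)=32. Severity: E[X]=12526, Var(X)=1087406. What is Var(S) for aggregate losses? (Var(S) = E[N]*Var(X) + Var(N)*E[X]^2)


Var(S) = E[N]*Var(X) + Var(N)*E[X]^2
= 37*1087406 + 32*12526^2
= 40234022 + 5020821632
= 5.0611e+09


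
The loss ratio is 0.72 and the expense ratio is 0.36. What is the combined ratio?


Combined ratio = loss ratio + expense ratio
= 0.72 + 0.36
= 1.08


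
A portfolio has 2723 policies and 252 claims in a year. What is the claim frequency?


frequency = claims / policies
= 252 / 2723
= 0.0925


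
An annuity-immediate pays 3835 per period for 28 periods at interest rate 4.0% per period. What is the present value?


PV = PMT * (1 - (1+i)^(-n)) / i
= 3835 * (1 - (1+0.04)^(-28)) / 0.04
= 3835 * (1 - 0.333477) / 0.04
= 3835 * 16.663063
= 63902.8474


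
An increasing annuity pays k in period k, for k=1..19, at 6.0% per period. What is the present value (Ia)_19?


(Ia)_n = sum_{k=1}^{n} k * v^k, v = 1/(1+i)
v = 0.943396
Sum computed term by term:
(Ia)_19 = 92.4643


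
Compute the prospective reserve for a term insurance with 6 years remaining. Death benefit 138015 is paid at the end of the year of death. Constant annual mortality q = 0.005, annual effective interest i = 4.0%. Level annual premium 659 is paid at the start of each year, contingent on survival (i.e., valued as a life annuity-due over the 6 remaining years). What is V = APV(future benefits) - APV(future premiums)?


v = 1/(1+i) = 0.961538
APV(future benefits) per unit = sum_{k=0}^{5} k_p_x * q * v^(k+1) = 0.0259
APV(future benefits) = 138015 * 0.0259 = 3574.5963
Life annuity-due factor ä_{x:6} = sum_{k=0}^{5} k_p_x * v^k = 5.387212
APV(future premiums) = 659 * 5.387212 = 3550.1726
V = 3574.5963 - 3550.1726
= 24.4238


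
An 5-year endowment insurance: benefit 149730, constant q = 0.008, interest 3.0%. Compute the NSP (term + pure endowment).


Term component = 5401.2464
Pure endowment = 5_p_x * v^5 * benefit = 0.960635 * 0.862609 * 149730 = 124074.0795
NSP = 129475.3259


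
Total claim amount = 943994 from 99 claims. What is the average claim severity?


severity = total / number
= 943994 / 99
= 9535.2929


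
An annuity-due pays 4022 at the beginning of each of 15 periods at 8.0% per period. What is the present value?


PV_due = PMT * (1-(1+i)^(-n))/i * (1+i)
PV_immediate = 34426.2233
PV_due = 34426.2233 * 1.08
= 37180.3211


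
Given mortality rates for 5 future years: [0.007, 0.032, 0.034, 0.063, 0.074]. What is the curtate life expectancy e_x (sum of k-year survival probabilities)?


e_x = sum_{k=1}^{n} k_p_x
k_p_x values:
  1_p_x = 0.993
  2_p_x = 0.961224
  3_p_x = 0.928542
  4_p_x = 0.870044
  5_p_x = 0.805661
e_x = 4.5585


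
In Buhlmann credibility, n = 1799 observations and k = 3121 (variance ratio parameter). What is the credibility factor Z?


Z = n / (n + k)
= 1799 / (1799 + 3121)
= 1799 / 4920
= 0.3657


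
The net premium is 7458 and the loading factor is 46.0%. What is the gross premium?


Gross = net * (1 + loading)
= 7458 * (1 + 0.46)
= 7458 * 1.46
= 10888.68


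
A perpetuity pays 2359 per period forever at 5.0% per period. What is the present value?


PV = PMT / i
= 2359 / 0.05
= 47180.0


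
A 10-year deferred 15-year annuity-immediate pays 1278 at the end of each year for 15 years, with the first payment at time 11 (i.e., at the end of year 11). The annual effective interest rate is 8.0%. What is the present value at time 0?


PV at time 10 of the 15-year annuity-immediate:
a_n = 1278 * (1-(1+0.08)^(-15))/0.08 = 10939.0138
Discount back 10 years to time 0:
PV = 10939.0138 * (1+0.08)^(-10)
= 10939.0138 * 0.463193
= 5066.8799


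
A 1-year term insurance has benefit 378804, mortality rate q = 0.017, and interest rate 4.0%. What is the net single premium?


NSP = benefit * q * v
v = 1/(1+i) = 0.961538
NSP = 378804 * 0.017 * 0.961538
= 6191.9885


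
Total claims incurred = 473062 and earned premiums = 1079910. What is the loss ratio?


Loss ratio = claims / premiums
= 473062 / 1079910
= 0.4381


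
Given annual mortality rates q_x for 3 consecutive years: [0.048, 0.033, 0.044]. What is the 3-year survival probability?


p_k = 1 - q_k for each year
Survival = product of (1 - q_k)
= 0.952 * 0.967 * 0.956
= 0.8801


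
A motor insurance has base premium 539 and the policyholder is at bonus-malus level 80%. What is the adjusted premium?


adjusted = base * BM_level / 100
= 539 * 80 / 100
= 539 * 0.8
= 431.2


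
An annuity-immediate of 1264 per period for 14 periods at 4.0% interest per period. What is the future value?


FV = PMT * ((1+i)^n - 1) / i
= 1264 * ((1.04)^14 - 1) / 0.04
= 1264 * (1.731676 - 1) / 0.04
= 23120.9757


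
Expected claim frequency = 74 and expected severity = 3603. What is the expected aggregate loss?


E[S] = E[N] * E[X]
= 74 * 3603
= 266622


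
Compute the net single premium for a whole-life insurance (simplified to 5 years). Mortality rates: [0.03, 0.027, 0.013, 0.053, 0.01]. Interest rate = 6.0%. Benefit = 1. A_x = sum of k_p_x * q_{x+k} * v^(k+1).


v = 0.943396
Year 0: k_p_x=1.0, q=0.03, term=0.028302
Year 1: k_p_x=0.97, q=0.027, term=0.023309
Year 2: k_p_x=0.94381, q=0.013, term=0.010302
Year 3: k_p_x=0.93154, q=0.053, term=0.039107
Year 4: k_p_x=0.882169, q=0.01, term=0.006592
A_x = 0.1076
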